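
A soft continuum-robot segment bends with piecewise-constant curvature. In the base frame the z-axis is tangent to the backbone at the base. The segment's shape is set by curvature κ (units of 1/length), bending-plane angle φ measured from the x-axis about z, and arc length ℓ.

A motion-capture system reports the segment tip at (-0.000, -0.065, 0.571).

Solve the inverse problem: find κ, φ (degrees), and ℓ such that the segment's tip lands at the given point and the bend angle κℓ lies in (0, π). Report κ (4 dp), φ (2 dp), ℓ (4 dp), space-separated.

ρ = √(x²+y²) = √(-0.000² + -0.065²) = 0.06500
φ = atan2(y, x) mod 360° = atan2(-0.065, -0.000) = 270.0000°
|p|² = ρ² + z² = 0.06500² + 0.571² = 0.33027
κ = 2ρ / |p|² = 2×0.06500 / 0.33027 = 0.39362
θ = 2·atan2(ρ, z) = 2·atan2(0.06500, 0.571) = 0.22669 rad
ℓ = θ/κ = 0.22669/0.39362 = 0.57592

0.3936 270.00 0.5759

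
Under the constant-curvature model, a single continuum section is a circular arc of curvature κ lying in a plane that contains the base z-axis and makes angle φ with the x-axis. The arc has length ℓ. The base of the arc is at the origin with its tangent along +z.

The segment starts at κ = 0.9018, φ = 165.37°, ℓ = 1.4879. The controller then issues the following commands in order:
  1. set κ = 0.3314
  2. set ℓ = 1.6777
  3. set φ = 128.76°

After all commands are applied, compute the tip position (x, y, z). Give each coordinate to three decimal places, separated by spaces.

-0.285 0.354 1.593

initial: κ=0.9018, φ=165.37°, ℓ=1.4879
cmd 1: set κ=0.3314 → (κ,φ,ℓ)=(0.3314,165.37°,1.4879) → tip=(-0.3478,0.0908,1.4283)
cmd 2: set ℓ=1.6777 → (κ,φ,ℓ)=(0.3314,165.37°,1.6777) → tip=(-0.4398,0.1148,1.5926)
cmd 3: set φ=128.76° → (κ,φ,ℓ)=(0.3314,128.76°,1.6777) → tip=(-0.2845,0.3544,1.5926)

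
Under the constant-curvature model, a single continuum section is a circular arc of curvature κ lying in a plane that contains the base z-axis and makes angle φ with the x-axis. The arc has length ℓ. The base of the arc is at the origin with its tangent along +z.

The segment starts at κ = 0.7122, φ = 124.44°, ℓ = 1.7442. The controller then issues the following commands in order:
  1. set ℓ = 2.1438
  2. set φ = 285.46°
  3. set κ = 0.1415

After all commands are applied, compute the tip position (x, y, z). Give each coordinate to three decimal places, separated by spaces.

0.086 -0.311 2.111

initial: κ=0.7122, φ=124.44°, ℓ=1.7442
cmd 1: set ℓ=2.1438 → (κ,φ,ℓ)=(0.7122,124.44°,2.1438) → tip=(-0.7592,1.1071,1.4027)
cmd 2: set φ=285.46° → (κ,φ,ℓ)=(0.7122,285.46°,2.1438) → tip=(0.3578,-1.2938,1.4027)
cmd 3: set κ=0.1415 → (κ,φ,ℓ)=(0.1415,285.46°,2.1438) → tip=(0.0860,-0.3110,2.1111)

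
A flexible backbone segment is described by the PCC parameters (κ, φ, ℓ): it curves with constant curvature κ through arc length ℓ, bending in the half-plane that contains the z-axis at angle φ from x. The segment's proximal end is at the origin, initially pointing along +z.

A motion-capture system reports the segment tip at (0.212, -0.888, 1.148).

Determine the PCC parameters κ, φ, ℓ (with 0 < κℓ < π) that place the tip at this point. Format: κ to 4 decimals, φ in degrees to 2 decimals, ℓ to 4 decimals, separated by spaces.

ρ = √(x²+y²) = √(0.212² + -0.888²) = 0.91296
φ = atan2(y, x) mod 360° = atan2(-0.888, 0.212) = 283.4274°
|p|² = ρ² + z² = 0.91296² + 1.148² = 2.15139
κ = 2ρ / |p|² = 2×0.91296 / 2.15139 = 0.84871
θ = 2·atan2(ρ, z) = 2·atan2(0.91296, 1.148) = 1.34368 rad
ℓ = θ/κ = 1.34368/0.84871 = 1.58321

0.8487 283.43 1.5832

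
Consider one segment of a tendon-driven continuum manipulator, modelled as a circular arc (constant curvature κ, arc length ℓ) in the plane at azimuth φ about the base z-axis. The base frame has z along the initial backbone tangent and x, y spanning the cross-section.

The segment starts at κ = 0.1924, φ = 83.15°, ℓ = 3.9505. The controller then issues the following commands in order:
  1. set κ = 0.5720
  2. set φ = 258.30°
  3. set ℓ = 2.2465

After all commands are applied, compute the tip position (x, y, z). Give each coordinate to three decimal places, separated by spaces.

initial: κ=0.1924, φ=83.15°, ℓ=3.9505
cmd 1: set κ=0.5720 → (κ,φ,ℓ)=(0.5720,83.15°,3.9505) → tip=(0.3411,2.8392,1.3496)
cmd 2: set φ=258.30° → (κ,φ,ℓ)=(0.5720,258.30°,3.9505) → tip=(-0.5799,-2.8002,1.3496)
cmd 3: set ℓ=2.2465 → (κ,φ,ℓ)=(0.5720,258.30°,2.2465) → tip=(-0.2546,-1.2293,1.6773)

-0.255 -1.229 1.677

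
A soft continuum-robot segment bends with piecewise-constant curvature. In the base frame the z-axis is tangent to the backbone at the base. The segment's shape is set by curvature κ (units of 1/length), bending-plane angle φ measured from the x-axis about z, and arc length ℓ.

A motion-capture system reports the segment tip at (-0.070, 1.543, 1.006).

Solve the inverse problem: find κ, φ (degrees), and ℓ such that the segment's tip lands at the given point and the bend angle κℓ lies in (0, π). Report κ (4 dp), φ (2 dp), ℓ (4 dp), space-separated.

ρ = √(x²+y²) = √(-0.070² + 1.543²) = 1.54459
φ = atan2(y, x) mod 360° = atan2(1.543, -0.070) = 92.5975°
|p|² = ρ² + z² = 1.54459² + 1.006² = 3.39778
κ = 2ρ / |p|² = 2×1.54459 / 3.39778 = 0.90917
θ = 2·atan2(ρ, z) = 2·atan2(1.54459, 1.006) = 1.98701 rad
ℓ = θ/κ = 1.98701/0.90917 = 2.18551

0.9092 92.60 2.1855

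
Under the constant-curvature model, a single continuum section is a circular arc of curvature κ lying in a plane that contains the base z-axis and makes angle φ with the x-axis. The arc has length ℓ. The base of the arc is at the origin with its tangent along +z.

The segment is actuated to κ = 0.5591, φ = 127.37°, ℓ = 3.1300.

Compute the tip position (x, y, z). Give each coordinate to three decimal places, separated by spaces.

θ = κ·ℓ = 0.5591 × 3.1300 = 1.74998 rad
ρ = (1 − cos θ)/κ = (1 − -0.17823)/0.5591 = 2.10737
z = sin θ / κ = 0.98399/0.5591 = 1.75995
x = ρ cos φ = 2.10737 × cos(127.37°) = -1.27909
y = ρ sin φ = 2.10737 × sin(127.37°) = 1.67479

-1.279 1.675 1.760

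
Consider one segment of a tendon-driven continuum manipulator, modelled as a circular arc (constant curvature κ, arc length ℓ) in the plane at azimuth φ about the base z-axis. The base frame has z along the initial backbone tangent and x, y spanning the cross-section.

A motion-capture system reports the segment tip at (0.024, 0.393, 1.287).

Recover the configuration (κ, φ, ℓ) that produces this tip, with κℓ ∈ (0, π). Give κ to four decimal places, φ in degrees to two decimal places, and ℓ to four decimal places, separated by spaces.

0.4347 86.51 1.3659

ρ = √(x²+y²) = √(0.024² + 0.393²) = 0.39373
φ = atan2(y, x) mod 360° = atan2(0.393, 0.024) = 86.5054°
|p|² = ρ² + z² = 0.39373² + 1.287² = 1.81139
κ = 2ρ / |p|² = 2×0.39373 / 1.81139 = 0.43473
θ = 2·atan2(ρ, z) = 2·atan2(0.39373, 1.287) = 0.59378 rad
ℓ = θ/κ = 0.59378/0.43473 = 1.36586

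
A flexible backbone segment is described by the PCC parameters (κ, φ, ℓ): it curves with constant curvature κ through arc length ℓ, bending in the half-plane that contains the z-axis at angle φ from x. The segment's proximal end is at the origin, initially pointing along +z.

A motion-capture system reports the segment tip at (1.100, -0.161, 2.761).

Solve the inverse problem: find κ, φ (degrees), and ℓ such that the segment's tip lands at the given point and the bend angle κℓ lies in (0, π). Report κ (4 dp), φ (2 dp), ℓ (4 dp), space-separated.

0.2510 351.67 3.0504

ρ = √(x²+y²) = √(1.100² + -0.161²) = 1.11172
φ = atan2(y, x) mod 360° = atan2(-0.161, 1.100) = 351.6731°
|p|² = ρ² + z² = 1.11172² + 2.761² = 8.85904
κ = 2ρ / |p|² = 2×1.11172 / 8.85904 = 0.25098
θ = 2·atan2(ρ, z) = 2·atan2(1.11172, 2.761) = 0.76558 rad
ℓ = θ/κ = 0.76558/0.25098 = 3.05036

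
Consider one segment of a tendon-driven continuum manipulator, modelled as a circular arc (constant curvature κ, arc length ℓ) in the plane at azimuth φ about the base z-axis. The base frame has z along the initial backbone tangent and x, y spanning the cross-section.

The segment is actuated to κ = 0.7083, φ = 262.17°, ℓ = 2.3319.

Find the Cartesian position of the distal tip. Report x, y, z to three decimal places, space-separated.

θ = κ·ℓ = 0.7083 × 2.3319 = 1.65168 rad
ρ = (1 − cos θ)/κ = (1 − -0.08080)/0.7083 = 1.52591
z = sin θ / κ = 0.99673/0.7083 = 1.40721
x = ρ cos φ = 1.52591 × cos(262.17°) = -0.20788
y = ρ sin φ = 1.52591 × sin(262.17°) = -1.51168

-0.208 -1.512 1.407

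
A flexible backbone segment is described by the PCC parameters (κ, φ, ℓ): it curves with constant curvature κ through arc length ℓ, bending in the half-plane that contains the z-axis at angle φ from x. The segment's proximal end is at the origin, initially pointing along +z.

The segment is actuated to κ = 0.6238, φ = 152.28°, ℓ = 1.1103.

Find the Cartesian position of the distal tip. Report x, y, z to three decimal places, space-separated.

-0.327 0.172 1.024

θ = κ·ℓ = 0.6238 × 1.1103 = 0.69261 rad
ρ = (1 − cos θ)/κ = (1 − 0.76959)/0.6238 = 0.36937
z = sin θ / κ = 0.63854/0.6238 = 1.02364
x = ρ cos φ = 0.36937 × cos(152.28°) = -0.32698
y = ρ sin φ = 0.36937 × sin(152.28°) = 0.17181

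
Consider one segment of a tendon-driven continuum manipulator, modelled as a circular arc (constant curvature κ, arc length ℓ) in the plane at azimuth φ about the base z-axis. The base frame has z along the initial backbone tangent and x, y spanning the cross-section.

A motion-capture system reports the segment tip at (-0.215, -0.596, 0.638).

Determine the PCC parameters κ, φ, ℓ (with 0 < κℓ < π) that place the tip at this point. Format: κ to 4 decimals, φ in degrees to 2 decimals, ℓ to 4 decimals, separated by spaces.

ρ = √(x²+y²) = √(-0.215² + -0.596²) = 0.63359
φ = atan2(y, x) mod 360° = atan2(-0.596, -0.215) = 250.1637°
|p|² = ρ² + z² = 0.63359² + 0.638² = 0.80849
κ = 2ρ / |p|² = 2×0.63359 / 0.80849 = 1.56736
θ = 2·atan2(ρ, z) = 2·atan2(0.63359, 0.638) = 1.56387 rad
ℓ = θ/κ = 1.56387/1.56736 = 0.99777

1.5674 250.16 0.9978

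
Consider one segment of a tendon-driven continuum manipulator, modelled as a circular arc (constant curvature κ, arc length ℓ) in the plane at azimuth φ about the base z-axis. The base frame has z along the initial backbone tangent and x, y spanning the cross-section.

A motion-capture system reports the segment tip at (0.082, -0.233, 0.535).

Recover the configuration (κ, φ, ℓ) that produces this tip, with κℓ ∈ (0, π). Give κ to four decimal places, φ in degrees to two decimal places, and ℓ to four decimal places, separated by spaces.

1.4227 289.39 0.6081

ρ = √(x²+y²) = √(0.082² + -0.233²) = 0.24701
φ = atan2(y, x) mod 360° = atan2(-0.233, 0.082) = 289.3886°
|p|² = ρ² + z² = 0.24701² + 0.535² = 0.34724
κ = 2ρ / |p|² = 2×0.24701 / 0.34724 = 1.42270
θ = 2·atan2(ρ, z) = 2·atan2(0.24701, 0.535) = 0.86508 rad
ℓ = θ/κ = 0.86508/1.42270 = 0.60805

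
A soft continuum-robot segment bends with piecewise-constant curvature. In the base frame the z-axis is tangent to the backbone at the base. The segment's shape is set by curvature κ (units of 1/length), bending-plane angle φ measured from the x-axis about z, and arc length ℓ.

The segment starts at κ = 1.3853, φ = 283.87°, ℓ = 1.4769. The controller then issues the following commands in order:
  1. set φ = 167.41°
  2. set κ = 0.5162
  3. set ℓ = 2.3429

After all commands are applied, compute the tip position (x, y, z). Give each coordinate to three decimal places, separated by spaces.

-1.222 0.273 1.812

initial: κ=1.3853, φ=283.87°, ℓ=1.4769
cmd 1: set φ=167.41° → (κ,φ,ℓ)=(1.3853,167.41°,1.4769) → tip=(-1.0268,0.2293,0.6419)
cmd 2: set κ=0.5162 → (κ,φ,ℓ)=(0.5162,167.41°,1.4769) → tip=(-0.5233,0.1169,1.3379)
cmd 3: set ℓ=2.3429 → (κ,φ,ℓ)=(0.5162,167.41°,2.3429) → tip=(-1.2222,0.2730,1.8121)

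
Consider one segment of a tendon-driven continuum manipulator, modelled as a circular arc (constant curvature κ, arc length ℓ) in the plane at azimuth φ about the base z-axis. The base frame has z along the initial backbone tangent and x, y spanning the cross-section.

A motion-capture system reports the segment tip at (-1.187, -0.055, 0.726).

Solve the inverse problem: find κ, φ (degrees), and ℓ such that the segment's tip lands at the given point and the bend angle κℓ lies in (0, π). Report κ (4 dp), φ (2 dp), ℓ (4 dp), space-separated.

1.2256 182.65 1.6683

ρ = √(x²+y²) = √(-1.187² + -0.055²) = 1.18827
φ = atan2(y, x) mod 360° = atan2(-0.055, -1.187) = 182.6529°
|p|² = ρ² + z² = 1.18827² + 0.726² = 1.93907
κ = 2ρ / |p|² = 2×1.18827 / 1.93907 = 1.22561
θ = 2·atan2(ρ, z) = 2·atan2(1.18827, 0.726) = 2.04470 rad
ℓ = θ/κ = 2.04470/1.22561 = 1.66831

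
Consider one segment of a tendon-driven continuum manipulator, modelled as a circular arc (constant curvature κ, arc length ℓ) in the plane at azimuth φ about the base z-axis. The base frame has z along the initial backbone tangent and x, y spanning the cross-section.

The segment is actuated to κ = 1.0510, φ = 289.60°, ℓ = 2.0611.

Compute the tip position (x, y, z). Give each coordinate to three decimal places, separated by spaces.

θ = κ·ℓ = 1.0510 × 2.0611 = 2.16622 rad
ρ = (1 − cos θ)/κ = (1 − -0.56086)/1.0510 = 1.48512
z = sin θ / κ = 0.82791/1.0510 = 0.78774
x = ρ cos φ = 1.48512 × cos(289.60°) = 0.49818
y = ρ sin φ = 1.48512 × sin(289.60°) = -1.39906

0.498 -1.399 0.788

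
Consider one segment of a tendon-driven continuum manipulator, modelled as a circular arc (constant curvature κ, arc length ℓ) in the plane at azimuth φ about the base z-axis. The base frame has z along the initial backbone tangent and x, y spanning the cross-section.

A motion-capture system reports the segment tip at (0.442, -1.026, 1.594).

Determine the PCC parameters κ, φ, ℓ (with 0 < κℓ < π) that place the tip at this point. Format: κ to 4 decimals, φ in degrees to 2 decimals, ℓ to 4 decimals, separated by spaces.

0.5897 293.31 2.0732

ρ = √(x²+y²) = √(0.442² + -1.026²) = 1.11716
φ = atan2(y, x) mod 360° = atan2(-1.026, 0.442) = 293.3063°
|p|² = ρ² + z² = 1.11716² + 1.594² = 3.78888
κ = 2ρ / |p|² = 2×1.11716 / 3.78888 = 0.58970
θ = 2·atan2(ρ, z) = 2·atan2(1.11716, 1.594) = 1.22259 rad
ℓ = θ/κ = 1.22259/0.58970 = 2.07323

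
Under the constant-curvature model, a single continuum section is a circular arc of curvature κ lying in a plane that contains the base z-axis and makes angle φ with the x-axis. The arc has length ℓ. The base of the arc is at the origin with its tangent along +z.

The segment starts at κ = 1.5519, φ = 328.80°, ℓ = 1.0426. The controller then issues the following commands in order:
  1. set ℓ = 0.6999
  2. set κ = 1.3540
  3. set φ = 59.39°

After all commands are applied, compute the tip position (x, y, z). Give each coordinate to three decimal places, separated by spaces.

initial: κ=1.5519, φ=328.80°, ℓ=1.0426
cmd 1: set ℓ=0.6999 → (κ,φ,ℓ)=(1.5519,328.80°,0.6999) → tip=(0.2944,-0.1783,0.5702)
cmd 2: set κ=1.3540 → (κ,φ,ℓ)=(1.3540,328.80°,0.6999) → tip=(0.2631,-0.1593,0.5997)
cmd 3: set φ=59.39° → (κ,φ,ℓ)=(1.3540,59.39°,0.6999) → tip=(0.1566,0.2647,0.5997)

0.157 0.265 0.600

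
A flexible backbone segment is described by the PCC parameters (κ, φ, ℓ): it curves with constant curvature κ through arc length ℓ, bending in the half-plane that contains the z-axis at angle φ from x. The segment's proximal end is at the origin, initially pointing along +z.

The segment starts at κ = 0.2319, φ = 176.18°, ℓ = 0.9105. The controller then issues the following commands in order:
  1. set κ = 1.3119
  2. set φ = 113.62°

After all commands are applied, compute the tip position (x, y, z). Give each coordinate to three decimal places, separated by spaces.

-0.193 0.442 0.709

initial: κ=0.2319, φ=176.18°, ℓ=0.9105
cmd 1: set κ=1.3119 → (κ,φ,ℓ)=(1.3119,176.18°,0.9105) → tip=(-0.4811,0.0321,0.7089)
cmd 2: set φ=113.62° → (κ,φ,ℓ)=(1.3119,113.62°,0.9105) → tip=(-0.1932,0.4417,0.7089)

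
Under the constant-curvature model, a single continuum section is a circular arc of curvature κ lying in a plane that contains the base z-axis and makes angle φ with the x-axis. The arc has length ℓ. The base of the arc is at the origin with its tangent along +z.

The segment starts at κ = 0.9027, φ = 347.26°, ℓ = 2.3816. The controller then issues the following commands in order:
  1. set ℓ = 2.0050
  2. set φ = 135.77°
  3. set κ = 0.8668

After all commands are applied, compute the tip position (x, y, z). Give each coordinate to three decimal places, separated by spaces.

-0.964 0.939 1.138

initial: κ=0.9027, φ=347.26°, ℓ=2.3816
cmd 1: set ℓ=2.0050 → (κ,φ,ℓ)=(0.9027,347.26°,2.0050) → tip=(1.3364,-0.3022,1.0763)
cmd 2: set φ=135.77° → (κ,φ,ℓ)=(0.9027,135.77°,2.0050) → tip=(-0.9818,0.9557,1.0763)
cmd 3: set κ=0.8668 → (κ,φ,ℓ)=(0.8668,135.77°,2.0050) → tip=(-0.9642,0.9386,1.1376)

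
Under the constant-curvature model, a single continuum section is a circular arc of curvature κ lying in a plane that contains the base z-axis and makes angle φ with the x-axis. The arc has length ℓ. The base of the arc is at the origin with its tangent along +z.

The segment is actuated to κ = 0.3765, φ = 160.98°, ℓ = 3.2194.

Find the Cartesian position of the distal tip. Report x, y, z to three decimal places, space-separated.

-1.630 0.562 2.487

θ = κ·ℓ = 0.3765 × 3.2194 = 1.21210 rad
ρ = (1 − cos θ)/κ = (1 − 0.35105)/0.3765 = 1.72364
z = sin θ / κ = 0.93636/0.3765 = 2.48700
x = ρ cos φ = 1.72364 × cos(160.98°) = -1.62954
y = ρ sin φ = 1.72364 × sin(160.98°) = 0.56173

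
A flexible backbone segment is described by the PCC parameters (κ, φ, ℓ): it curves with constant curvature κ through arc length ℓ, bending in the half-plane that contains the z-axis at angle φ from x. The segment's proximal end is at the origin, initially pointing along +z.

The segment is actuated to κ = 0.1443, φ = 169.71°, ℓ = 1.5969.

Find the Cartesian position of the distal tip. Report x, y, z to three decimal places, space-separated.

θ = κ·ℓ = 0.1443 × 1.5969 = 0.23043 rad
ρ = (1 − cos θ)/κ = (1 − 0.97357)/0.1443 = 0.18318
z = sin θ / κ = 0.22840/0.1443 = 1.58281
x = ρ cos φ = 0.18318 × cos(169.71°) = -0.18023
y = ρ sin φ = 0.18318 × sin(169.71°) = 0.03272

-0.180 0.033 1.583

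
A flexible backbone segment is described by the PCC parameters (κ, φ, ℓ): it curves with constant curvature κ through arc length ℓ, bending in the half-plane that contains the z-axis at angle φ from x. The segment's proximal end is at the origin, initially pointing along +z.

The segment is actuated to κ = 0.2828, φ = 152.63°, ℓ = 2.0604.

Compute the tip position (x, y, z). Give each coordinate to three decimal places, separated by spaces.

-0.518 0.268 1.946

θ = κ·ℓ = 0.2828 × 2.0604 = 0.58268 rad
ρ = (1 − cos θ)/κ = (1 − 0.83499)/0.2828 = 0.58349
z = sin θ / κ = 0.55026/0.2828 = 1.94577
x = ρ cos φ = 0.58349 × cos(152.63°) = -0.51817
y = ρ sin φ = 0.58349 × sin(152.63°) = 0.26825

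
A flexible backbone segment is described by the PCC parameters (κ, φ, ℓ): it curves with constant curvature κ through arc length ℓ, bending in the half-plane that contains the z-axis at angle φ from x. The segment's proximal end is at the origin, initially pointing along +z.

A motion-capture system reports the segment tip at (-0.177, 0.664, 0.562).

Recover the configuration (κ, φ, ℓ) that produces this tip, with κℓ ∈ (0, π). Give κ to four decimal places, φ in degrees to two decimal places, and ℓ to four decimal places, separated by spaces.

1.7440 104.93 1.0152

ρ = √(x²+y²) = √(-0.177² + 0.664²) = 0.68719
φ = atan2(y, x) mod 360° = atan2(0.664, -0.177) = 104.9260°
|p|² = ρ² + z² = 0.68719² + 0.562² = 0.78807
κ = 2ρ / |p|² = 2×0.68719 / 0.78807 = 1.74397
θ = 2·atan2(ρ, z) = 2·atan2(0.68719, 0.562) = 1.77056 rad
ℓ = θ/κ = 1.77056/1.74397 = 1.01524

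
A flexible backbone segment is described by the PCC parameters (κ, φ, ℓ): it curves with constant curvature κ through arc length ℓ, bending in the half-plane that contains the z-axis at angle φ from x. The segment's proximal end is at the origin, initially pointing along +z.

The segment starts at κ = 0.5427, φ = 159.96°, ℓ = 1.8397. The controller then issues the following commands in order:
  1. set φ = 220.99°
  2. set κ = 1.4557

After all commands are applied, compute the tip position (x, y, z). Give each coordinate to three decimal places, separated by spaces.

-0.982 -0.854 0.307

initial: κ=0.5427, φ=159.96°, ℓ=1.8397
cmd 1: set φ=220.99° → (κ,φ,ℓ)=(0.5427,220.99°,1.8397) → tip=(-0.6375,-0.5540,1.5489)
cmd 2: set κ=1.4557 → (κ,φ,ℓ)=(1.4557,220.99°,1.8397) → tip=(-0.9823,-0.8536,0.3072)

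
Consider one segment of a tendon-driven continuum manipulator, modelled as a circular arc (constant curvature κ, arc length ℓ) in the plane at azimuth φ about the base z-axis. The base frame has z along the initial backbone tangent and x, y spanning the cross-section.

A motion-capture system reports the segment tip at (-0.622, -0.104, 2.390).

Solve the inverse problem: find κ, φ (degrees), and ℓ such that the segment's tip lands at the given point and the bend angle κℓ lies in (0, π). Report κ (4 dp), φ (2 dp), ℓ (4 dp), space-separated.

0.2064 189.49 2.4994

ρ = √(x²+y²) = √(-0.622² + -0.104²) = 0.63063
φ = atan2(y, x) mod 360° = atan2(-0.104, -0.622) = 189.4922°
|p|² = ρ² + z² = 0.63063² + 2.390² = 6.10980
κ = 2ρ / |p|² = 2×0.63063 / 6.10980 = 0.20643
θ = 2·atan2(ρ, z) = 2·atan2(0.63063, 2.390) = 0.51597 rad
ℓ = θ/κ = 0.51597/0.20643 = 2.49943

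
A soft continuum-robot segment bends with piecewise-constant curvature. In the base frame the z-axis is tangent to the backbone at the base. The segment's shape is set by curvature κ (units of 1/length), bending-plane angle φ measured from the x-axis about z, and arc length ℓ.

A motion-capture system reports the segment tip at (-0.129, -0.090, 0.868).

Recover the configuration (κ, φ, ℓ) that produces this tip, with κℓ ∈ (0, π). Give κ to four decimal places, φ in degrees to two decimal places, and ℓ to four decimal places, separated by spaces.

0.4043 214.90 0.8869

ρ = √(x²+y²) = √(-0.129² + -0.090²) = 0.15729
φ = atan2(y, x) mod 360° = atan2(-0.090, -0.129) = 214.9025°
|p|² = ρ² + z² = 0.15729² + 0.868² = 0.77816
κ = 2ρ / |p|² = 2×0.15729 / 0.77816 = 0.40427
θ = 2·atan2(ρ, z) = 2·atan2(0.15729, 0.868) = 0.35853 rad
ℓ = θ/κ = 0.35853/0.40427 = 0.88688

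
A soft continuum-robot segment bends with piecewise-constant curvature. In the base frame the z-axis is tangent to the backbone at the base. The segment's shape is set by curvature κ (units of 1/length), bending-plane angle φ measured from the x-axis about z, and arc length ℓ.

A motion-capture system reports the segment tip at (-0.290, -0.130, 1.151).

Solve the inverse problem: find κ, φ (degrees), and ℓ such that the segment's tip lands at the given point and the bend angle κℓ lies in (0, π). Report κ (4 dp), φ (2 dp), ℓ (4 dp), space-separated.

0.4458 204.15 1.2086

ρ = √(x²+y²) = √(-0.290² + -0.130²) = 0.31780
φ = atan2(y, x) mod 360° = atan2(-0.130, -0.290) = 204.1455°
|p|² = ρ² + z² = 0.31780² + 1.151² = 1.42580
κ = 2ρ / |p|² = 2×0.31780 / 1.42580 = 0.44579
θ = 2·atan2(ρ, z) = 2·atan2(0.31780, 1.151) = 0.53880 rad
ℓ = θ/κ = 0.53880/0.44579 = 1.20864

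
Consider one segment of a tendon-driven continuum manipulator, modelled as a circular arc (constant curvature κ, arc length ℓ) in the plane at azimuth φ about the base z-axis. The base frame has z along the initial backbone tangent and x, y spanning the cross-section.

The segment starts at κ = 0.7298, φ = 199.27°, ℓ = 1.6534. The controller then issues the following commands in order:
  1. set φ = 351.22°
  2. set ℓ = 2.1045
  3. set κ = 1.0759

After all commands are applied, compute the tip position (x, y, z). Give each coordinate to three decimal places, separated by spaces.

1.506 -0.233 0.715

initial: κ=0.7298, φ=199.27°, ℓ=1.6534
cmd 1: set φ=351.22° → (κ,φ,ℓ)=(0.7298,351.22°,1.6534) → tip=(0.8719,-0.1347,1.2804)
cmd 2: set ℓ=2.1045 → (κ,φ,ℓ)=(0.7298,351.22°,2.1045) → tip=(1.3069,-0.2018,1.3694)
cmd 3: set κ=1.0759 → (κ,φ,ℓ)=(1.0759,351.22°,2.1045) → tip=(1.5057,-0.2326,0.7148)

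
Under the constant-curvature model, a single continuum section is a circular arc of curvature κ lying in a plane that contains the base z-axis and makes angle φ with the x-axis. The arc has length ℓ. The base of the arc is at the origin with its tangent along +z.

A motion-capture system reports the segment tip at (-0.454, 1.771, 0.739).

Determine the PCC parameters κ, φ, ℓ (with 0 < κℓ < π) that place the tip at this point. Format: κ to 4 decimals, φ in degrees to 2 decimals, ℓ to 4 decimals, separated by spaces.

0.9403 104.38 2.5240

ρ = √(x²+y²) = √(-0.454² + 1.771²) = 1.82827
φ = atan2(y, x) mod 360° = atan2(1.771, -0.454) = 104.3783°
|p|² = ρ² + z² = 1.82827² + 0.739² = 3.88868
κ = 2ρ / |p|² = 2×1.82827 / 3.88868 = 0.94030
θ = 2·atan2(ρ, z) = 2·atan2(1.82827, 0.739) = 2.37334 rad
ℓ = θ/κ = 2.37334/0.94030 = 2.52401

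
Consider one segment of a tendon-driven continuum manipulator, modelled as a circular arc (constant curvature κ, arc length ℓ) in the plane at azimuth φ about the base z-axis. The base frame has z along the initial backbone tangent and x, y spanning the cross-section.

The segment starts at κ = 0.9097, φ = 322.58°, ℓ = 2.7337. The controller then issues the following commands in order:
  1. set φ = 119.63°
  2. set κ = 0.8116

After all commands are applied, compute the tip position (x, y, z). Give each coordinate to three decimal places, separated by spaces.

initial: κ=0.9097, φ=322.58°, ℓ=2.7337
cmd 1: set φ=119.63° → (κ,φ,ℓ)=(0.9097,119.63°,2.7337) → tip=(-0.9746,1.7134,0.6694)
cmd 2: set κ=0.8116 → (κ,φ,ℓ)=(0.8116,119.63°,2.7337) → tip=(-0.9768,1.7174,0.9825)

-0.977 1.717 0.982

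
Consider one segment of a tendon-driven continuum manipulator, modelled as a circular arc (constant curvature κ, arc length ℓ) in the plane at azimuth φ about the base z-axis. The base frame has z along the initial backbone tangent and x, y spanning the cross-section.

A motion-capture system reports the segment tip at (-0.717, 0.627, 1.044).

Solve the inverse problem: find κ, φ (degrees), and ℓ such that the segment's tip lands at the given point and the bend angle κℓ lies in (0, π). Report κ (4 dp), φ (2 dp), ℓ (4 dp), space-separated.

0.9538 138.83 1.5508

ρ = √(x²+y²) = √(-0.717² + 0.627²) = 0.95248
φ = atan2(y, x) mod 360° = atan2(0.627, -0.717) = 138.8311°
|p|² = ρ² + z² = 0.95248² + 1.044² = 1.99715
κ = 2ρ / |p|² = 2×0.95248 / 1.99715 = 0.95384
θ = 2·atan2(ρ, z) = 2·atan2(0.95248, 1.044) = 1.47918 rad
ℓ = θ/κ = 1.47918/0.95384 = 1.55077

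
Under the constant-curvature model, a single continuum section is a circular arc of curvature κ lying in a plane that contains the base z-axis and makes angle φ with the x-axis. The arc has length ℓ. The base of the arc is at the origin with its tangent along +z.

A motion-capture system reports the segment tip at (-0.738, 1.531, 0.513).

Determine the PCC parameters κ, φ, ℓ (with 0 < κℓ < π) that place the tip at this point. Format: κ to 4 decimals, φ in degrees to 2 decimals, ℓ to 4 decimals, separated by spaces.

1.0785 115.74 2.3693

ρ = √(x²+y²) = √(-0.738² + 1.531²) = 1.69959
φ = atan2(y, x) mod 360° = atan2(1.531, -0.738) = 115.7358°
|p|² = ρ² + z² = 1.69959² + 0.513² = 3.15177
κ = 2ρ / |p|² = 2×1.69959 / 3.15177 = 1.07850
θ = 2·atan2(ρ, z) = 2·atan2(1.69959, 0.513) = 2.55531 rad
ℓ = θ/κ = 2.55531/1.07850 = 2.36932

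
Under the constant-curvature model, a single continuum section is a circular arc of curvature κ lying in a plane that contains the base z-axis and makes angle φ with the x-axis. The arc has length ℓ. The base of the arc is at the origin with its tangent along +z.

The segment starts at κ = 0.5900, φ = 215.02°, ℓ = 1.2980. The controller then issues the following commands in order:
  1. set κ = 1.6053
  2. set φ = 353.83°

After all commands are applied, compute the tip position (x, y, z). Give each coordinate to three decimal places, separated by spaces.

initial: κ=0.5900, φ=215.02°, ℓ=1.2980
cmd 1: set κ=1.6053 → (κ,φ,ℓ)=(1.6053,215.02°,1.2980) → tip=(-0.7605,-0.5329,0.5428)
cmd 2: set φ=353.83° → (κ,φ,ℓ)=(1.6053,353.83°,1.2980) → tip=(0.9232,-0.0998,0.5428)

0.923 -0.100 0.543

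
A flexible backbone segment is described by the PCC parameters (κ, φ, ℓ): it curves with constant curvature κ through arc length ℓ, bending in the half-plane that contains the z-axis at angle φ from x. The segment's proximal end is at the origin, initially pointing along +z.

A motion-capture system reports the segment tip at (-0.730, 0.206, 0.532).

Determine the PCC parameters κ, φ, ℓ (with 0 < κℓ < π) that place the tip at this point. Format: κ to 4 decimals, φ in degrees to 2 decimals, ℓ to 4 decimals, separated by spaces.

ρ = √(x²+y²) = √(-0.730² + 0.206²) = 0.75851
φ = atan2(y, x) mod 360° = atan2(0.206, -0.730) = 164.2414°
|p|² = ρ² + z² = 0.75851² + 0.532² = 0.85836
κ = 2ρ / |p|² = 2×0.75851 / 0.85836 = 1.76734
θ = 2·atan2(ρ, z) = 2·atan2(0.75851, 0.532) = 1.91830 rad
ℓ = θ/κ = 1.91830/1.76734 = 1.08541

1.7673 164.24 1.0854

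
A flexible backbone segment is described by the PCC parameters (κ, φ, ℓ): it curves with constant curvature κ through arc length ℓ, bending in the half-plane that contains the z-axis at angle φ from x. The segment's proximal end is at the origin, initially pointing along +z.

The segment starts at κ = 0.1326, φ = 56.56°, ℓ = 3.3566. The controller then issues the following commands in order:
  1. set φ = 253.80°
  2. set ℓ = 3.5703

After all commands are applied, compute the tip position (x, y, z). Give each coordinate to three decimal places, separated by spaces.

-0.231 -0.797 3.438

initial: κ=0.1326, φ=56.56°, ℓ=3.3566
cmd 1: set φ=253.80° → (κ,φ,ℓ)=(0.1326,253.80°,3.3566) → tip=(-0.2050,-0.7056,3.2469)
cmd 2: set ℓ=3.5703 → (κ,φ,ℓ)=(0.1326,253.80°,3.5703) → tip=(-0.2314,-0.7965,3.4384)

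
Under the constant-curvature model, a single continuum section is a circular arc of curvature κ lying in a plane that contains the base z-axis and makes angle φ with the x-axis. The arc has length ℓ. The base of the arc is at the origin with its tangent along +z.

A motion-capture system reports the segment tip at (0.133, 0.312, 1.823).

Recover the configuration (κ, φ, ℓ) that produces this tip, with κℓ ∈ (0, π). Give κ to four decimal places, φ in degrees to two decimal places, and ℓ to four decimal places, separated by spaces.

ρ = √(x²+y²) = √(0.133² + 0.312²) = 0.33917
φ = atan2(y, x) mod 360° = atan2(0.312, 0.133) = 66.9123°
|p|² = ρ² + z² = 0.33917² + 1.823² = 3.43836
κ = 2ρ / |p|² = 2×0.33917 / 3.43836 = 0.19728
θ = 2·atan2(ρ, z) = 2·atan2(0.33917, 1.823) = 0.36789 rad
ℓ = θ/κ = 0.36789/0.19728 = 1.86478

0.1973 66.91 1.8648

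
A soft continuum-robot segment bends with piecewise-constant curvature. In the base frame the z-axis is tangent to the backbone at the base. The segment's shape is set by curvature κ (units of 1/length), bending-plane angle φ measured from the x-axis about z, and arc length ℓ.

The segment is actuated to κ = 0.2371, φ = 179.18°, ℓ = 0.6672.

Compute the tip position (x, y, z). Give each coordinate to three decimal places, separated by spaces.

θ = κ·ℓ = 0.2371 × 0.6672 = 0.15819 rad
ρ = (1 − cos θ)/κ = (1 − 0.98751)/0.2371 = 0.05266
z = sin θ / κ = 0.15753/0.2371 = 0.66442
x = ρ cos φ = 0.05266 × cos(179.18°) = -0.05266
y = ρ sin φ = 0.05266 × sin(179.18°) = 0.00075

-0.053 0.001 0.664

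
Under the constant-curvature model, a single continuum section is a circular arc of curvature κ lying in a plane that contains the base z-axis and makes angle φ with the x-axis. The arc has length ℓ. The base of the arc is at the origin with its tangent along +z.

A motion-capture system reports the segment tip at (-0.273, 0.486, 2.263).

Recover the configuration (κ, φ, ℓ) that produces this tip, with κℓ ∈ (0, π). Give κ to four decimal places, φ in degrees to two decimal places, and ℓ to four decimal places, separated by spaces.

ρ = √(x²+y²) = √(-0.273² + 0.486²) = 0.55743
φ = atan2(y, x) mod 360° = atan2(0.486, -0.273) = 119.3242°
|p|² = ρ² + z² = 0.55743² + 2.263² = 5.43189
κ = 2ρ / |p|² = 2×0.55743 / 5.43189 = 0.20524
θ = 2·atan2(ρ, z) = 2·atan2(0.55743, 2.263) = 0.48303 rad
ℓ = θ/κ = 0.48303/0.20524 = 2.35345

0.2052 119.32 2.3535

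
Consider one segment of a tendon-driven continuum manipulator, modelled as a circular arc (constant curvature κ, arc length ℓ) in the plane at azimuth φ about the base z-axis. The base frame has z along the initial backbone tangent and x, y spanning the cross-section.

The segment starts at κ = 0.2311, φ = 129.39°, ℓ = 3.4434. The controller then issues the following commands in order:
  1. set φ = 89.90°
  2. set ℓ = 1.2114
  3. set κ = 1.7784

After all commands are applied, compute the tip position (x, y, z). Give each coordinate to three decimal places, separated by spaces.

initial: κ=0.2311, φ=129.39°, ℓ=3.4434
cmd 1: set φ=89.90° → (κ,φ,ℓ)=(0.2311,89.90°,3.4434) → tip=(0.0023,1.2993,3.0913)
cmd 2: set ℓ=1.2114 → (κ,φ,ℓ)=(0.2311,89.90°,1.2114) → tip=(0.0003,0.1685,1.1956)
cmd 3: set κ=1.7784 → (κ,φ,ℓ)=(1.7784,89.90°,1.2114) → tip=(0.0015,0.8721,0.4692)

0.002 0.872 0.469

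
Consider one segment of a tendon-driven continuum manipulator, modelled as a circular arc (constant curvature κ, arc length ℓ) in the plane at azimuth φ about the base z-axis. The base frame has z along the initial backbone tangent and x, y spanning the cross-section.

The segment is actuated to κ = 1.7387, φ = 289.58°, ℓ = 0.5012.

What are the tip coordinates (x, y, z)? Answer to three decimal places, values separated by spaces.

θ = κ·ℓ = 1.7387 × 0.5012 = 0.87144 rad
ρ = (1 − cos θ)/κ = (1 − 0.64373)/1.7387 = 0.20491
z = sin θ / κ = 0.76525/1.7387 = 0.44013
x = ρ cos φ = 0.20491 × cos(289.58°) = 0.06867
y = ρ sin φ = 0.20491 × sin(289.58°) = -0.19306

0.069 -0.193 0.440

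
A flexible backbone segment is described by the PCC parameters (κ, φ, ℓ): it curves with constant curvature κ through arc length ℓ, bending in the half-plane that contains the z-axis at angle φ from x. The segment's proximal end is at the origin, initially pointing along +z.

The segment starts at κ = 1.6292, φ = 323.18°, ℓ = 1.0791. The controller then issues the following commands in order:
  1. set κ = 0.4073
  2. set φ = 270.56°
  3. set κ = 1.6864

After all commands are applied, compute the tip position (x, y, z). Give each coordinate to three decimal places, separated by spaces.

initial: κ=1.6292, φ=323.18°, ℓ=1.0791
cmd 1: set κ=0.4073 → (κ,φ,ℓ)=(0.4073,323.18°,1.0791) → tip=(0.1868,-0.1398,1.0447)
cmd 2: set φ=270.56° → (κ,φ,ℓ)=(0.4073,270.56°,1.0791) → tip=(0.0023,-0.2333,1.0447)
cmd 3: set κ=1.6864 → (κ,φ,ℓ)=(1.6864,270.56°,1.0791) → tip=(0.0072,-0.7391,0.5747)

0.007 -0.739 0.575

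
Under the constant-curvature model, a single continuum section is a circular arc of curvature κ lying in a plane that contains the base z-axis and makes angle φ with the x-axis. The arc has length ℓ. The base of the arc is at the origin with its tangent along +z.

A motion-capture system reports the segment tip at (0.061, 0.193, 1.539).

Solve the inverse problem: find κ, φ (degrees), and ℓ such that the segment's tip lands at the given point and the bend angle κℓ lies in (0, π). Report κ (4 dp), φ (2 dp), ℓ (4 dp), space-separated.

0.1680 72.46 1.5567

ρ = √(x²+y²) = √(0.061² + 0.193²) = 0.20241
φ = atan2(y, x) mod 360° = atan2(0.193, 0.061) = 72.4602°
|p|² = ρ² + z² = 0.20241² + 1.539² = 2.40949
κ = 2ρ / |p|² = 2×0.20241 / 2.40949 = 0.16801
θ = 2·atan2(ρ, z) = 2·atan2(0.20241, 1.539) = 0.26154 rad
ℓ = θ/κ = 0.26154/0.16801 = 1.55669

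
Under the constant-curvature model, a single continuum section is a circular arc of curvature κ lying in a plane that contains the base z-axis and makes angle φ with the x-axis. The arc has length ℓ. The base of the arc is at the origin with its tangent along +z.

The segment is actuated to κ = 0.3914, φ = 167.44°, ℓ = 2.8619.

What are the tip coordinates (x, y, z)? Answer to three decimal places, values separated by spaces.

-1.408 0.314 2.300

θ = κ·ℓ = 0.3914 × 2.8619 = 1.12015 rad
ρ = (1 − cos θ)/κ = (1 − 0.43555)/0.3914 = 1.44213
z = sin θ / κ = 0.90016/0.3914 = 2.29986
x = ρ cos φ = 1.44213 × cos(167.44°) = -1.40762
y = ρ sin φ = 1.44213 × sin(167.44°) = 0.31361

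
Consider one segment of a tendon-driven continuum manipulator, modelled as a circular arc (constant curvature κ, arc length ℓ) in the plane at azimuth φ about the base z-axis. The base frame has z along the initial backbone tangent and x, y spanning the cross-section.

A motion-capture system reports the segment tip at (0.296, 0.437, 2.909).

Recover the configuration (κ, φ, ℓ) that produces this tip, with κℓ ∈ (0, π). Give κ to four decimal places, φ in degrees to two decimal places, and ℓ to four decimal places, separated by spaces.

0.1208 55.89 2.9724

ρ = √(x²+y²) = √(0.296² + 0.437²) = 0.52781
φ = atan2(y, x) mod 360° = atan2(0.437, 0.296) = 55.8884°
|p|² = ρ² + z² = 0.52781² + 2.909² = 8.74087
κ = 2ρ / |p|² = 2×0.52781 / 8.74087 = 0.12077
θ = 2·atan2(ρ, z) = 2·atan2(0.52781, 2.909) = 0.35898 rad
ℓ = θ/κ = 0.35898/0.12077 = 2.97243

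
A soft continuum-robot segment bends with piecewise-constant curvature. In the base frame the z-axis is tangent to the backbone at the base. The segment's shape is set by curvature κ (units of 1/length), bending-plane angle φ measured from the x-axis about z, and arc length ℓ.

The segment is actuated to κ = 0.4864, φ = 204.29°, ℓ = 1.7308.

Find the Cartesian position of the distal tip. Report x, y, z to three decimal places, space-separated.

θ = κ·ℓ = 0.4864 × 1.7308 = 0.84186 rad
ρ = (1 − cos θ)/κ = (1 − 0.66608)/0.4864 = 0.68652
z = sin θ / κ = 0.74588/0.4864 = 1.53348
x = ρ cos φ = 0.68652 × cos(204.29°) = -0.62575
y = ρ sin φ = 0.68652 × sin(204.29°) = -0.28240

-0.626 -0.282 1.533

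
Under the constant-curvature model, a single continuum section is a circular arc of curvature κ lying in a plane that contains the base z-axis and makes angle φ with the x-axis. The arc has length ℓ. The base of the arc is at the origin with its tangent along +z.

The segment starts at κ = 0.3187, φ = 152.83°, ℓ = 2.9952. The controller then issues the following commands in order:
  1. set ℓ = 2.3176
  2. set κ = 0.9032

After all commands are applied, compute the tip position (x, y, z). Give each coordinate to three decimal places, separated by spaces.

initial: κ=0.3187, φ=152.83°, ℓ=2.9952
cmd 1: set ℓ=2.3176 → (κ,φ,ℓ)=(0.3187,152.83°,2.3176) → tip=(-0.7275,0.3734,2.1125)
cmd 2: set κ=0.9032 → (κ,φ,ℓ)=(0.9032,152.83°,2.3176) → tip=(-1.4765,0.7579,0.9595)

-1.477 0.758 0.959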